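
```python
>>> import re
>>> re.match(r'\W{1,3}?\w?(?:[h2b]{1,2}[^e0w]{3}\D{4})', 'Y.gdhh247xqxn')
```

`match` is anchored at position 0; if the pattern doesn't fit there, it returns None.
Here the pattern fails at index 0, so the call returns None.

None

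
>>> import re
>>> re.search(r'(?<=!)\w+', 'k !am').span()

(3, 5)

Lookahead/lookbehind check context without consuming it, so the matched span excludes the asserted characters.
The match spans [3:5] → 'am'.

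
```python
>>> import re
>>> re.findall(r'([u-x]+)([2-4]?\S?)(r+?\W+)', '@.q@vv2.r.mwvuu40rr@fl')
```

[('vv', '2.', 'r.'), ('wvuu', '40', 'rr@')]

The pattern matches one or more of a character in [u-x] (captured); then optionally a character in [2-4], then optionally a non-whitespace character (captured); then one or more of the literal 'r' (lazy), then one or more of a non-word character (captured).
Matches: at [4:10] match 'vv2.r.', groups = ('vv', '2.', 'r.'); at [11:20] match 'wvuu40rr@', groups = ('wvuu', '40', 'rr@').
With 3 capturing groups, `findall` returns a 3-tuple per match.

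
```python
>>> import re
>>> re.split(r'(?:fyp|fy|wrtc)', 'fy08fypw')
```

`|` is ordered: at each position the engine commits to the first alternative that works.
Matches to split on: at [0:2] → 'fy'; at [4:7] → 'fyp'.
The string is cut at each match, leaving 3 pieces.

['', '08', 'w']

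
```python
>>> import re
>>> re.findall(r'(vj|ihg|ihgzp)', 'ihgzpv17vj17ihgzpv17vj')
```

['ihg', 'vj', 'ihg', 'vj']

Branches in `(...|...)` are attempted left-to-right; the first branch that allows the whole pattern to succeed is taken.
One capturing group, so `findall` returns just the captured substring from each match — 4 in all.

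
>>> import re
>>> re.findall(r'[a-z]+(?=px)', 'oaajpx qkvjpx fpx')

['oaaj', 'qkvj', 'f']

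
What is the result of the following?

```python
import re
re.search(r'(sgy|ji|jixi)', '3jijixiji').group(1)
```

'ji'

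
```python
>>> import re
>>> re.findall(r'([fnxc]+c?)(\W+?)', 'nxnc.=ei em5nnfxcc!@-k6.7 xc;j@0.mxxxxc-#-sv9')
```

[('nxnc', '.'), ('nnfxcc', '!'), ('xc', ';'), ('xxxxc', '-')]

A `+?`/`*?`/`{m,n}?` starts at its minimum and grows only as far as needed for what follows to match.
2 groups means each result is a tuple of 2 captured strings — 4 here.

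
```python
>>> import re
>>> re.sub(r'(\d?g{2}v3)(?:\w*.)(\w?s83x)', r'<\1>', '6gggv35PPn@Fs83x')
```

'6g<ggv3>'

This matches optionally a digit, then exactly 2 of the literal 'g', then the literal 'v3' (captured); then zero or more of a word character, then any character (non-capturing group); then optionally a word character, then the literal 's8', then the literal '3x' (captured).
Matches: at [2:16] → 'ggv35PPn@Fs83x'.
The replacement refers to a captured group, so each match is rewritten using its own captured text.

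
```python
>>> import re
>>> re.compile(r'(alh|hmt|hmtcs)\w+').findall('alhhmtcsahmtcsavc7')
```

['alh']

One capturing group, so `findall` returns just the captured substring from the one match — 1 in all.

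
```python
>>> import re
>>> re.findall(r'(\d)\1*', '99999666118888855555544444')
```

`\1` is not a pattern — it's the concrete string captured by group 1, re-applied verbatim.
`findall` collects group 1 from each match (6 total).

['9', '6', '1', '8', '5', '4']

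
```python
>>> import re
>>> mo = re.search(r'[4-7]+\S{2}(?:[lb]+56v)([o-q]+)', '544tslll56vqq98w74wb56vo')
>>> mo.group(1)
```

'qq'

The match spans [0:13] → '544tslll56vqq'.
Captured: group 1 = 'qq'.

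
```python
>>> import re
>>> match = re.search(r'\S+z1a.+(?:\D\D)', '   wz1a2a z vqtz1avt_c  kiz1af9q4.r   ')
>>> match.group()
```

'wz1a2a z vqtz1avt_c  kiz1af9q4.r   '

This matches one or more of a non-whitespace character; then the literal 'z1a', then one or more of any character; then a non-digit, then a non-digit (non-capturing group).
`search` walks the string left to right and returns the first match it finds.
The match spans [3:38] → 'wz1a2a z vqtz1avt_c  kiz1af9q4.r   '.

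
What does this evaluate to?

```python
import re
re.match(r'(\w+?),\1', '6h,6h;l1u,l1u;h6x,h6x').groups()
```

('6h',)

`\1` has to match the exact text group 1 already captured.
With `match`, the pattern is implicitly anchored at the beginning.
The match spans [0:5] → '6h,6h'.
Captured: group 1 = '6h'.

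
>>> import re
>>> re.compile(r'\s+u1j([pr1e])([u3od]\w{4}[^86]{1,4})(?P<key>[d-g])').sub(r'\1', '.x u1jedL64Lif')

The pattern matches one or more of whitespace, then the literal 'u1j'; then one of [pr1e] (captured); then one of [u3od], then exactly 4 of a word character, then 1 to 4 of any character except [86] (captured); then a character in [d-g] (captured as 'key').
Matches: at [2:14] → ' u1jedL64Lif'.
Each match is replaced using the text its own group 1 captured.

'.xe'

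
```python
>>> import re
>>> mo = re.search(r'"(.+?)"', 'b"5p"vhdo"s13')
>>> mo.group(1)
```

'5p'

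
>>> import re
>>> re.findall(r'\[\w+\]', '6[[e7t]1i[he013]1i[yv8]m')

['[e7t]', '[he013]', '[yv8]']

Since nothing is captured, `findall` lists the 3 matched substrings directly.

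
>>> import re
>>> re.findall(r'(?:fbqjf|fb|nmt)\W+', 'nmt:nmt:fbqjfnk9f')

['nmt:', 'nmt:']

`findall` yields the raw match text (2 of them) because the pattern has no groups.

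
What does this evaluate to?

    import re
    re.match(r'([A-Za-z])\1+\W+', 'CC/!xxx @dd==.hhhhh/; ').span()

(0, 4)

A backreference is literal: `\1` must see the identical characters the first group matched.
With `match`, the pattern is implicitly anchored at the beginning.
The match spans [0:4] → 'CC/!'.
Captured: group 1 = 'C'.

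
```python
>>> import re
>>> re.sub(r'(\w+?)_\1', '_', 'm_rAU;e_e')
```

`\1` is not a pattern — it's the concrete string captured by group 1, re-applied verbatim.
Every occurrence is swapped for '_'.

'm_rAU;_'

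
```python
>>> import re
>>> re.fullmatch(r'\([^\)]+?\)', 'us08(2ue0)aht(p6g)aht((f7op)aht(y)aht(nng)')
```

None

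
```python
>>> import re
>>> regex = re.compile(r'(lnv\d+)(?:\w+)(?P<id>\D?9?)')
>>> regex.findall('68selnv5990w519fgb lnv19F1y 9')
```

This matches the literal 'lnv', then one or more of a digit (captured); then one or more of a word character (non-capturing group); then optionally a non-digit, then optionally a literal '9' (captured as 'id').
Scanning left to right: at [4:19] match 'lnv5990w519fgb ', groups = ('lnv5990', ' '); at [19:29] match 'lnv19F1y 9', groups = ('lnv19', ' 9').
Multiple groups make `findall` return tuples — one 2-tuple for each match.

[('lnv5990', ' '), ('lnv19', ' 9')]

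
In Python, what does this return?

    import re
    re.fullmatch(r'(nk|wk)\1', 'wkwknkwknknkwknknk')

`re.fullmatch` is like wrapping the pattern in `^…$` (in single-line mode).
Here there's no way to consume every character, so the call returns None.

None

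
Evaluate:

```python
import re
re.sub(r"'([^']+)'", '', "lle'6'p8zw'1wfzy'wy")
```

'llep8zwwy'

`sub` substitutes '' at each match site.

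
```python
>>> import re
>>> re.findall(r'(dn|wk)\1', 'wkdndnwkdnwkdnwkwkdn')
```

['dn', 'wk']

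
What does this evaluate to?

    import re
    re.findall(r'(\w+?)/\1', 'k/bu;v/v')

The backreference `\1` re-matches whatever the first group consumed, character for character.
Matches: at [5:8] match 'v/v', group 1 = 'v'.
Because there's exactly one group, `findall` drops the full match and keeps group 1 from the one hit.

['v']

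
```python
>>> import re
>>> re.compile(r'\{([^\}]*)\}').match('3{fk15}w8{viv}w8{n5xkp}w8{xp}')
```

`re.match` only tries the pattern at the start of the string.
Here the pattern fails at index 0, so the call returns None.

None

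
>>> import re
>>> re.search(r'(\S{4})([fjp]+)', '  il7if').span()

(2, 7)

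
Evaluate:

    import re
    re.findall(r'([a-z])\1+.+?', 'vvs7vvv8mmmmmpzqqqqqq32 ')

['v', 'v', 'm', 'q']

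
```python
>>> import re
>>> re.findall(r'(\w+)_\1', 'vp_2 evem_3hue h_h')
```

['h']

`\1` has to match the exact text group 1 already captured.
Scanning left to right: at [15:18] match 'h_h', group 1 = 'h'.
One capturing group, so `findall` returns just the captured substring from the one match — 1 in all.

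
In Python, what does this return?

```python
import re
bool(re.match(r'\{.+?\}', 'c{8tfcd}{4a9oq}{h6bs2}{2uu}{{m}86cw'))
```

`match` is anchored at position 0; if the pattern doesn't fit there, it returns None.
Here position 0 doesn't satisfy it, so the call returns None, and `bool(None)` is False.

False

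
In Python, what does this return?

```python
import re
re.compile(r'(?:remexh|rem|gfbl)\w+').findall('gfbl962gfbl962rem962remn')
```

['gfbl962gfbl962rem962remn']

Walking the string: at [0:24] → 'gfbl962gfbl962rem962remn'.
No capturing groups, so `findall` returns the 1 full match string.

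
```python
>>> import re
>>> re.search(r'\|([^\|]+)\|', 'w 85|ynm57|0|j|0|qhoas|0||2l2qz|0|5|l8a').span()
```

`search` walks the string left to right and returns the first match it finds.
The match spans [4:11] → '|ynm57|'.
Captured: group 1 = 'ynm57'.

(4, 11)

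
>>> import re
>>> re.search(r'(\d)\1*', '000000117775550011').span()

The backreference `\1` re-matches whatever the first group consumed, character for character.
The match spans [0:6] → '000000'.

(0, 6)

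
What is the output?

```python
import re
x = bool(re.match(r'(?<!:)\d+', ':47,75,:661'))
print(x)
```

`re.match` won't scan ahead — the pattern has to work from the very first character.
Here the pattern fails at index 0, so the call returns None, and `bool(None)` is False.

False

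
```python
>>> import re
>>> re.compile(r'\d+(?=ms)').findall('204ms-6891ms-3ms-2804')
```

['204', '6891', '3']

Lookahead/lookbehind check context without consuming it, so the matched span excludes the asserted characters.
Matches: at [0:3] → '204'; at [6:10] → '6891'; at [13:14] → '3'.
No capturing groups, so `findall` returns the 3 full match strings.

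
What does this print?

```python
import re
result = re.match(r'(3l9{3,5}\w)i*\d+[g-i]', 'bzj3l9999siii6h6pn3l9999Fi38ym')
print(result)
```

None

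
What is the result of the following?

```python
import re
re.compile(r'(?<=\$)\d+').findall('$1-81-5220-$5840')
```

The `(?=…)`/`(?<=…)` assertion just peeks at neighbouring text; it doesn't advance the match position.
Matches: at [1:2] → '1'; at [12:16] → '5840'.
Since nothing is captured, `findall` lists the 2 matched substrings directly.

['1', '5840']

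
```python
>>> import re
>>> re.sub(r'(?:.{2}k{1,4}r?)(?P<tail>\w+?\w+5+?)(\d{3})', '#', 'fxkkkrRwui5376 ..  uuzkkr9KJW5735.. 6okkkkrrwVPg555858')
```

The pattern matches exactly 2 of any character, then 1 to 4 of the literal 'k', then optionally a literal 'r' (non-capturing group); then one or more of a word character (lazy), then one or more of a word character, then one or more of the literal '5' (lazy) (captured as 'tail'); then exactly 3 of a digit (captured).
Matches: at [0:14] → 'fxkkkrRwui5376'; at [20:33] → 'uzkkr9KJW5735'; at [36:54] → '6okkkkrrwVPg555858'.
`sub` substitutes '#' at each match site.

'# ..  u#.. #'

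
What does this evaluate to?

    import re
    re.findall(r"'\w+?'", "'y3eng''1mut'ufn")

["'y3eng'", "'1mut'"]

With no groups in the pattern, `findall` gives back each whole match — 2 here.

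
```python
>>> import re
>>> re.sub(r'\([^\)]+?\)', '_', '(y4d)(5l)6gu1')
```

'__6gu1'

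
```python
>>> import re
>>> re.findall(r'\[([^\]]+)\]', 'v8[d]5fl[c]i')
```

Scanning left to right: at [2:5] match '[d]', group 1 = 'd'; at [8:11] match '[c]', group 1 = 'c'.
`findall` collects group 1 from each match (2 total).

['d', 'c']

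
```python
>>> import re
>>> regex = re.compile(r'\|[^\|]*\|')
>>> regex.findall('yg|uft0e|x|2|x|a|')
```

Since nothing is captured, `findall` lists the 3 matched substrings directly.

['|uft0e|', '|2|', '|a|']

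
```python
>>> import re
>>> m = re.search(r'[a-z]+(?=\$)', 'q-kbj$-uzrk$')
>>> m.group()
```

Because the assertion is zero-width, the text it checks is not consumed and won't appear in the result.
`re.search` tries every starting position until one works.
The match spans [2:5] → 'kbj'.

'kbj'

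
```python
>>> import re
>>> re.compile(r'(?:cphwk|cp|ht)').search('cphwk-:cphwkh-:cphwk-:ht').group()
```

'cphwk'

Alternation isn't longest-match — the leftmost alternative that fits at this position is chosen.
Unlike `match`, `search` isn't anchored — it looks for the pattern anywhere in the string.
The match spans [0:5] → 'cphwk'.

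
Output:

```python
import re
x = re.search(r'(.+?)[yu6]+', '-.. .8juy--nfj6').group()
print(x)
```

-.. .8juy

Pattern: one or more of any character (lazy) (captured); then one or more of one of [yu6].
`search` walks the string left to right and returns the first match it finds.
The match spans [0:9] → '-.. .8juy'.
Captured: group 1 = '-.. .8j'.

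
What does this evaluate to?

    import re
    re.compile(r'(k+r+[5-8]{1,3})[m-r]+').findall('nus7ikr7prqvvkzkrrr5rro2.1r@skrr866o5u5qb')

['kr7', 'krrr5', 'krr866']

Because there's exactly one group, `findall` drops the full match and keeps group 1 from each hit.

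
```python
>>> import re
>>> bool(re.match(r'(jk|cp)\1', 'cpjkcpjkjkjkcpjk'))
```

`match` is anchored at position 0; if the pattern doesn't fit there, it returns None.
Here the pattern fails at index 0, so the call returns None, and `bool(None)` is False.

False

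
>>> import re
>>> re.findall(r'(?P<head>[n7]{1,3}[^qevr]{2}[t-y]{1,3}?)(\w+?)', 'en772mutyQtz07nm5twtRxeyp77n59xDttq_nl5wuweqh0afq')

The pattern matches 1 to 3 of one of [n7], then exactly 2 of any character except [qevr], then 1 to 3 of a character in [t-y] (lazy) (captured as 'head'); then one or more of a word character (lazy) (captured).
The `?` after the quantifier makes it lazy — it takes as little as possible before letting the rest of the pattern try.
Walking the string: at [1:8] match 'n772mut', groups = ('n772mu', 't'); at [13:19] match '7nm5tw', groups = ('7nm5t', 'w'); at [25:32] match '77n59xD', groups = ('77n59x', 'D'); at [36:41] match 'nl5wu', groups = ('nl5w', 'u').
With 2 capturing groups, `findall` returns a 2-tuple per match.

[('n772mu', 't'), ('7nm5t', 'w'), ('77n59x', 'D'), ('nl5w', 'u')]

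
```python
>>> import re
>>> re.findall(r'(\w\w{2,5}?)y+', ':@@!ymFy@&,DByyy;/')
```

Pattern: a word character, then 2 to 5 of a word character (lazy) (captured); then one or more of a literal 'y'.
Lazy quantifiers expand one character at a time until the remainder of the pattern can match.
Walking the string: at [4:8] match 'ymFy', group 1 = 'ymF'; at [11:16] match 'DByyy', group 1 = 'DBy'.
Because there's exactly one group, `findall` drops the full match and keeps group 1 from each hit.

['ymF', 'DBy']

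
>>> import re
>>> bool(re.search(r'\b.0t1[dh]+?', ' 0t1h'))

Pattern: a word boundary (`\b`, zero-width); then any character, then the literal '0t1'; then one or more of one of [dh] (lazy).
`search` walks the string left to right and returns the first match it finds.
Here nothing in the string fits, so the call returns None, and `bool(None)` is False.

False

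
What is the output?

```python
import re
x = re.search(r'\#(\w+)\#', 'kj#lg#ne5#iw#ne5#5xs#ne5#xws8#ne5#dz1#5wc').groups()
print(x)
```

('lg',)

`re.search` tries every starting position until one works.
The match spans [2:6] → '#lg#'.
Captured: group 1 = 'lg'.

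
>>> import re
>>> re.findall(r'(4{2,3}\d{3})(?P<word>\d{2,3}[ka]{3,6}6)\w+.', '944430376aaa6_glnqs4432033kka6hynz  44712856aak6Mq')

With 2 capturing groups, `findall` returns a 2-tuple per match.

[('444303', '76aaa6'), ('44712', '856aak6')]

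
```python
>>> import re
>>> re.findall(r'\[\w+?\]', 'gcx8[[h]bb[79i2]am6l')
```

['[h]', '[79i2]']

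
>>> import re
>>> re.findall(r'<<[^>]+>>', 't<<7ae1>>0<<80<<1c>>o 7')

['<<7ae1>>', '<<80<<1c>>']

Walking the string: at [1:9] → '<<7ae1>>'; at [10:20] → '<<80<<1c>>'.
`findall` yields the raw match text (2 of them) because the pattern has no groups.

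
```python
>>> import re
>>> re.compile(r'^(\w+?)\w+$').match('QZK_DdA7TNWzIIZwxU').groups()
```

('Q',)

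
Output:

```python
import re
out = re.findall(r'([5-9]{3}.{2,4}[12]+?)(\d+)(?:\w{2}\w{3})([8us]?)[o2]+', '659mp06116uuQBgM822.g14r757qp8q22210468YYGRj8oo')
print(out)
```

[('757qp8q2', '2210468', '8')]

Pattern: exactly 3 of a character in [5-9], then 2 to 4 of any character, then one or more of one of [12] (lazy) (captured); then one or more of a digit (captured); then exactly 2 of a word character, then exactly 3 of a word character (non-capturing group); then optionally one of [8us] (captured); then one or more of one of [o2].
Lazy quantifiers expand one character at a time until the remainder of the pattern can match.
Scanning left to right: at [24:47] match '757qp8q22210468YYGRj8oo', groups = ('757qp8q2', '2210468', '8').
`findall` packs the 3 group values into a tuple for every match.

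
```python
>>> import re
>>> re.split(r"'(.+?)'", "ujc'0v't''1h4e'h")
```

['ujc', '0v', 't', "'1h4e", 'h']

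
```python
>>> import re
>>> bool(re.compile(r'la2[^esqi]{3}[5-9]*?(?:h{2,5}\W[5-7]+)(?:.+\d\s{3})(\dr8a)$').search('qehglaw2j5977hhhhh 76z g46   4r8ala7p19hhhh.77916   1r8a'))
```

False

The pattern matches the literal 'la2', then exactly 3 of any character except [esqi]; then zero or more of a character in [5-9] (lazy); then 2 to 5 of a literal 'h', then a non-word character, then one or more of a character in [5-7] (non-capturing group); then one or more of any character, then a digit, then exactly 3 of whitespace (non-capturing group); then a digit, then the literal 'r8a' (captured); then anchored at the end.
Unlike `match`, `search` isn't anchored — it looks for the pattern anywhere in the string.
Here nothing in the string fits, so the call returns None, and `bool(None)` is False.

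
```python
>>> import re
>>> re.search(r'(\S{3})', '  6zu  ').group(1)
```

'6zu'

Pattern: exactly 3 of a non-whitespace character (captured).
Unlike `match`, `search` isn't anchored — it looks for the pattern anywhere in the string.
The match spans [2:5] → '6zu'.
Captured: group 1 = '6zu'.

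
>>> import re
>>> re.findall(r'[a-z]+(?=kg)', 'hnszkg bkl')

['hnsz']

Lookahead/lookbehind check context without consuming it, so the matched span excludes the asserted characters.
Since nothing is captured, `findall` lists the 1 matched substring directly.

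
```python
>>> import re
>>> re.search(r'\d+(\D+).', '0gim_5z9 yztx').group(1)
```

'gim_'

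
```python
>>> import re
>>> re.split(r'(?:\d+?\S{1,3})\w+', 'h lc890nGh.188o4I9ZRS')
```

`split` removes every match and returns the 3 fragments in between.

['h lc', '.', '']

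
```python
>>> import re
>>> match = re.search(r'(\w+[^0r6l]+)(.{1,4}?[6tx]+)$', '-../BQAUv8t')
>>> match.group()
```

The pattern matches one or more of a word character, then one or more of any character except [0r6l] (captured); then 1 to 4 of any character (lazy), then one or more of one of [6tx] (captured); then anchored at the end.
`re.search` tries every starting position until one works.
The match spans [4:11] → 'BQAUv8t'.
Captured: group 1 = 'BQAUv', group 2 = '8t'.

'BQAUv8t'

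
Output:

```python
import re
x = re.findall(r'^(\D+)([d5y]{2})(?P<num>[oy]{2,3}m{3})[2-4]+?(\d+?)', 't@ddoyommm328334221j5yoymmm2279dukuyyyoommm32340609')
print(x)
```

[('t@', 'dd', 'oyommm', '2')]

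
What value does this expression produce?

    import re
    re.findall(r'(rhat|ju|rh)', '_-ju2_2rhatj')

['ju', 'rhat']

Alternation tries branches left to right and keeps the first one that lets the overall match succeed at that position.
Walking the string: at [2:4] match 'ju', group 1 = 'ju'; at [7:11] match 'rhat', group 1 = 'rhat'.
Because there's exactly one group, `findall` drops the full match and keeps group 1 from each hit.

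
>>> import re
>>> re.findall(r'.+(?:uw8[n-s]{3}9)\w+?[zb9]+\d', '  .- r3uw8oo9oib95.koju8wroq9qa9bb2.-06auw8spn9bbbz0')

['  .- r3uw8oo9oib95.koju8wroq9qa9bb2.-06auw8spn9bbbz0']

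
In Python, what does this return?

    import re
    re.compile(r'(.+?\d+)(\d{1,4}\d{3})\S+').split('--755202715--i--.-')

['', '--75520', '2715', '']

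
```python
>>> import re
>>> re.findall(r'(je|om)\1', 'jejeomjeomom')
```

['je', 'om']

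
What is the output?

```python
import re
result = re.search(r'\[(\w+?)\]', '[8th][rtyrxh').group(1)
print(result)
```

8th

`re.search` tries every starting position until one works.
The match spans [0:5] → '[8th]'.
Captured: group 1 = '8th'.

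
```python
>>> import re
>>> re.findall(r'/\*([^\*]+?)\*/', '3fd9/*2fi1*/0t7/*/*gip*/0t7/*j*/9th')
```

With a single group, `findall` returns only what that group captured — 3 items.

['2fi1', 'gip', 'j']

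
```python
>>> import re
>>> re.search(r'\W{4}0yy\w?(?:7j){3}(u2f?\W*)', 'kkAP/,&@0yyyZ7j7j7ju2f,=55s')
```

Pattern: exactly 4 of a non-word character; then the literal '0yy', then optionally a word character, then the literal '7j' repeated 3 times; then the literal 'u2', then optionally a literal 'f', then zero or more of a non-word character (captured).
Here the pattern never matches, so the call returns None.

None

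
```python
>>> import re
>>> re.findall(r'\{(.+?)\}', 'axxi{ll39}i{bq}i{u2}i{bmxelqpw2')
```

With the lazy modifier that quantifier settles for the fewest repetitions that let the rest of the pattern succeed (the atoms after it are unaffected and can still be greedy).
Because there's exactly one group, `findall` drops the full match and keeps group 1 from each hit.

['ll39', 'bq', 'u2']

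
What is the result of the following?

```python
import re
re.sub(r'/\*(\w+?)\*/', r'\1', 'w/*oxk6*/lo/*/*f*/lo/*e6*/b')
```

'woxk6lo/*floe6b'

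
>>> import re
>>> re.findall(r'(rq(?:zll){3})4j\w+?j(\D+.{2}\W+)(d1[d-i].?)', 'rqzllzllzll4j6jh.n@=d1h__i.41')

[('rqzllzllzll', 'h.n@=', 'd1h_')]

Pattern: the literal 'rq', then the literal 'zll' repeated 3 times (captured); then the literal '4j', then one or more of a word character (lazy), then a literal 'j'; then one or more of a non-digit, then exactly 2 of any character, then one or more of a non-word character (captured); then the literal 'd1', then a character in [d-i], then optionally any character (captured).
Scanning left to right: at [0:24] match 'rqzllzllzll4j6jh.n@=d1h_', groups = ('rqzllzllzll', 'h.n@=', 'd1h_').
With 3 capturing groups, `findall` returns a 3-tuple per match.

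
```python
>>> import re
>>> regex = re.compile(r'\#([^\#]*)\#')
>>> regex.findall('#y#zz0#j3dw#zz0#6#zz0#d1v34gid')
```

['y', 'j3dw', '6']

One capturing group, so `findall` returns just the captured substring from each match — 3 in all.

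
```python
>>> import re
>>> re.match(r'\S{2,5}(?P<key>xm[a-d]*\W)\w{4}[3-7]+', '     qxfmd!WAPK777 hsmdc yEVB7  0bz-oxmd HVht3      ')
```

Pattern: 2 to 5 of a non-whitespace character; then the literal 'xm', then zero or more of a character in [a-d], then a non-word character (captured as 'key'); then exactly 4 of a word character, then one or more of a character in [3-7].
`match` is anchored at position 0; if the pattern doesn't fit there, it returns None.
Here the pattern fails at index 0, so the call returns None.

None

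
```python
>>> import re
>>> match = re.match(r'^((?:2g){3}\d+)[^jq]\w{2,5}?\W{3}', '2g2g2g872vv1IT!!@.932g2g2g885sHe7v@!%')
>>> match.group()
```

With `match`, the pattern is implicitly anchored at the beginning.
The match spans [0:17] → '2g2g2g872vv1IT!!@'.

'2g2g2g872vv1IT!!@'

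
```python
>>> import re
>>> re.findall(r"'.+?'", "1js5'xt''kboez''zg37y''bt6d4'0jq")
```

["'xt'", "'kboez'", "'zg37y'", "'bt6d4'"]

Lazy quantifiers expand one character at a time until the remainder of the pattern can match.
Walking the string: at [4:8] → "'xt'"; at [8:15] → "'kboez'"; at [15:22] → "'zg37y'"; at [22:29] → "'bt6d4'".
With no groups in the pattern, `findall` gives back each whole match — 4 here.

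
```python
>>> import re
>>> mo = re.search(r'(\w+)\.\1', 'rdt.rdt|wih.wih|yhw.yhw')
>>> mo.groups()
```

The backreference `\1` re-matches whatever the first group consumed, character for character.
`re.search` scans for the first position where the pattern succeeds.
The match spans [0:7] → 'rdt.rdt'.
Captured: group 1 = 'rdt'.

('rdt',)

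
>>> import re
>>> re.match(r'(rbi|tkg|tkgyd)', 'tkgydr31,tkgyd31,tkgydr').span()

`|` is ordered: at each position the engine commits to the first alternative that works.
`re.match` only tries the pattern at the start of the string.
The match spans [0:3] → 'tkg'.
Captured: group 1 = 'tkg'.

(0, 3)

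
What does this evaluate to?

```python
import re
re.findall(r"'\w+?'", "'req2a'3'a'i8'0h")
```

["'req2a'", "'a'"]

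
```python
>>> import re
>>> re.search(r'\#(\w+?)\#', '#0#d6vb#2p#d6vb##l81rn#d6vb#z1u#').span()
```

The match spans [0:3] → '#0#'.

(0, 3)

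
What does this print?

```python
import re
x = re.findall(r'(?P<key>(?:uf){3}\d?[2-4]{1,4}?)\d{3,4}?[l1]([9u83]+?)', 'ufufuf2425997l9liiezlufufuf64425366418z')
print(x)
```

This matches the literal 'uf' repeated 3 times, then optionally a digit, then 1 to 4 of a character in [2-4] (lazy) (captured as 'key'); then 3 to 4 of a digit (lazy), then one of [l1]; then one or more of one of [9u83] (lazy) (captured).
Walking the string: at [0:15] match 'ufufuf2425997l9', groups = ('ufufuf242', '9').
With 2 capturing groups, `findall` returns a 2-tuple per match.

[('ufufuf242', '9')]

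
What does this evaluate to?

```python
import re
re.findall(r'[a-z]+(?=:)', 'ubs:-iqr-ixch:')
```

The positive lookaround only admits positions where the adjacent text matches; those characters stay outside the span.
Matches: at [0:3] → 'ubs'; at [9:13] → 'ixch'.
No capturing groups, so `findall` returns the 2 full match strings.

['ubs', 'ixch']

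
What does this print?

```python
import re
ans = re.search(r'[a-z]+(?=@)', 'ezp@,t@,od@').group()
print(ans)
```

The positive lookaround only admits positions where the adjacent text matches; those characters stay outside the span.
`search` walks the string left to right and returns the first match it finds.
The match spans [0:3] → 'ezp'.

ezp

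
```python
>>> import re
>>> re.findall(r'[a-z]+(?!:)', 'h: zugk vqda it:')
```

['zugk', 'vqda', 'i']

The negative lookahead/lookbehind blocks any match where the forbidden context is present.
`findall` yields the raw match text (3 of them) because the pattern has no groups.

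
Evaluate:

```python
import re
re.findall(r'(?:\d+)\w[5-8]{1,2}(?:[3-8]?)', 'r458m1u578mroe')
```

Pattern: one or more of a digit (non-capturing group); then a word character, then 1 to 2 of a character in [5-8]; then optionally a character in [3-8] (non-capturing group).
Walking the string: at [1:4] → '458'; at [5:10] → '1u578'.
`findall` yields the raw match text (2 of them) because the pattern has no groups.

['458', '1u578']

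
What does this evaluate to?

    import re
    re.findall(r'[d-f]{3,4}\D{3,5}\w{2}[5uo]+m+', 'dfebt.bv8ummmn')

The pattern matches 3 to 4 of a character in [d-f], then 3 to 5 of a non-digit; then exactly 2 of a word character, then one or more of one of [5uo]; then one or more of a literal 'm'.
Scanning left to right: at [0:13] → 'dfebt.bv8ummm'.
With no groups in the pattern, `findall` gives back each whole match — 1 here.

['dfebt.bv8ummm']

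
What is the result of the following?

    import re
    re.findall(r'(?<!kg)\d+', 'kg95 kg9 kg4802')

['5', '802']

`(?!…)`/`(?<!…)` only lets a position through if the neighbouring text does NOT match; no characters are consumed.
With no groups in the pattern, `findall` gives back each whole match — 2 here.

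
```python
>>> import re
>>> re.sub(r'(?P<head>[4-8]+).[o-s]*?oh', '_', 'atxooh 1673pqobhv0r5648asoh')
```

Each match is replaced by '_'.

'atxooh 1673pqobhv0r_'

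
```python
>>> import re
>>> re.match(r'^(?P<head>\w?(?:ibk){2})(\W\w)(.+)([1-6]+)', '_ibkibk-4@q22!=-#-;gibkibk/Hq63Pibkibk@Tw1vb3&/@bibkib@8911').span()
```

`re.match` won't scan ahead — the pattern has to work from the very first character.
The match spans [0:59] → '_ibkibk-4@q22!=-#-;gibkibk/Hq63Pibkibk@Tw1vb3&/@bibkib@8911'.

(0, 59)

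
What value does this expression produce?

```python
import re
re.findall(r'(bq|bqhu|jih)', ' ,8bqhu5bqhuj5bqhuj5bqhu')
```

['bq', 'bq', 'bq', 'bq']

Alternation isn't longest-match — the leftmost alternative that fits at this position is chosen.
Walking the string: at [3:5] match 'bq', group 1 = 'bq'; at [8:10] match 'bq', group 1 = 'bq'; at [14:16] match 'bq', group 1 = 'bq'; at [20:22] match 'bq', group 1 = 'bq'.
With a single group, `findall` returns only what that group captured — 4 items.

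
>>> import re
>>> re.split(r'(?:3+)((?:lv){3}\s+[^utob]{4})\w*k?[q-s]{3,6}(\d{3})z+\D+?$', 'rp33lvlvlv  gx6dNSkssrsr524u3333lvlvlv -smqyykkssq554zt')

['rp33lvlvlv  gx6dNSkssrsr524u', 'lvlvlv -smq', '554', '']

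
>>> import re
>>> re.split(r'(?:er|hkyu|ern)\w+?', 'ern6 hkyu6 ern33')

['', '6 ', ' ', '33']

Branches in `(...|...)` are attempted left-to-right; the first branch that allows the whole pattern to succeed is taken.
Splitting on the pattern gives 4 pieces.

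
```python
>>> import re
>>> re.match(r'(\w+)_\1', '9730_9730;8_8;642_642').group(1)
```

'9730'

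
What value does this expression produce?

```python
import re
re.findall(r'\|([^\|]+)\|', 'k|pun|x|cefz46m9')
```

Matches: at [1:6] match '|pun|', group 1 = 'pun'.
One capturing group, so `findall` returns just the captured substring from the one match — 1 in all.

['pun']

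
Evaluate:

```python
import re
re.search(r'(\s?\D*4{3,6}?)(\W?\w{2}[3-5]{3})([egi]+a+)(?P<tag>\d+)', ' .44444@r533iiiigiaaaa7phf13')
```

The pattern matches optionally whitespace, then zero or more of a non-digit, then 3 to 6 of a literal '4' (lazy) (captured); then optionally a non-word character, then exactly 2 of a word character, then exactly 3 of a character in [3-5] (captured); then one or more of one of [egi], then one or more of the literal 'a' (captured); then one or more of a digit (captured as 'tag').
Here nothing in the string fits, so the call returns None.

None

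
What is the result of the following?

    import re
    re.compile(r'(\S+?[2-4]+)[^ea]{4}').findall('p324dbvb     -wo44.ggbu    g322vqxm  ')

The pattern matches one or more of a non-whitespace character (lazy), then one or more of a character in [2-4] (captured); then exactly 4 of any character except [ea].
Walking the string: at [0:8] match 'p324dbvb', group 1 = 'p324'; at [13:22] match '-wo44.ggb', group 1 = '-wo44'; at [27:35] match 'g322vqxm', group 1 = 'g322'.
Because there's exactly one group, `findall` drops the full match and keeps group 1 from each hit.

['p324', '-wo44', 'g322']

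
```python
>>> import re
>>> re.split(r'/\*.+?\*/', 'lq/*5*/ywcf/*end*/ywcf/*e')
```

['lq', 'ywcf', 'ywcf/*e']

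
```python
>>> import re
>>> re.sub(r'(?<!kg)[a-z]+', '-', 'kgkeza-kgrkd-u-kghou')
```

The negative lookaround is zero-width — it rules out positions where the adjacent text would match, without consuming anything.
Matches: at [0:6] → 'kgkeza'; at [7:12] → 'kgrkd'; at [13:14] → 'u'; at [15:20] → 'kghou'.
Every occurrence is swapped for '-'.

'-------'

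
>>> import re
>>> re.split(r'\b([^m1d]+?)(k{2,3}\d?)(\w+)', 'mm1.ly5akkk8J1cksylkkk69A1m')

This matches a word boundary (`\b`, zero-width); then one or more of any character except [m1d] (lazy) (captured); then 2 to 3 of the literal 'k', then optionally a digit (captured); then one or more of a word character (captured).
With the lazy modifier that quantifier settles for the fewest repetitions that let the rest of the pattern succeed (the atoms after it are unaffected and can still be greedy).
Matches to split on: at [3:27] → '.ly5akkk8J1cksylkkk69A1m'.
`re.split` interleaves the captured-group text with the surrounding fragments.

['mm1', '.ly5a', 'kkk8', 'J1cksylkkk69A1m', '']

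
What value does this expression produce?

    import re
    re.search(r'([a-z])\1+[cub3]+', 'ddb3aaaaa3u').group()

'ddb3'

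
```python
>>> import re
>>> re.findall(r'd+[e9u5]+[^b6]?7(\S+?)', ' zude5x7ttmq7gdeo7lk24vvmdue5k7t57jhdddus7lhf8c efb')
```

['t', 'l', 't', 'l']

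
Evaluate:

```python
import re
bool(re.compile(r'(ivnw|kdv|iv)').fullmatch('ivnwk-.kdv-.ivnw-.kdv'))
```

False

`fullmatch` succeeds only if the pattern covers the string from start to end.
Here the string isn't matched end-to-end, so the call returns None, and `bool(None)` is False.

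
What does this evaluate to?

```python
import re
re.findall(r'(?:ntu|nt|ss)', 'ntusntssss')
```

['ntu', 'nt', 'ss', 'ss']

Branches in `(...|...)` are attempted left-to-right; the first branch that allows the whole pattern to succeed is taken.
Matches: at [0:3] → 'ntu'; at [4:6] → 'nt'; at [6:8] → 'ss'; at [8:10] → 'ss'.
Since nothing is captured, `findall` lists the 4 matched substrings directly.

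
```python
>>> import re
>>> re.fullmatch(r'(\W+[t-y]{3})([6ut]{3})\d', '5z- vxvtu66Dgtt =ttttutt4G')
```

None

The pattern matches one or more of a non-word character, then exactly 3 of a character in [t-y] (captured); then exactly 3 of one of [6ut] (captured); then a digit.
For `fullmatch`, every character of the input must be accounted for by the pattern.
Here the pattern can't cover the whole string, so the call returns None.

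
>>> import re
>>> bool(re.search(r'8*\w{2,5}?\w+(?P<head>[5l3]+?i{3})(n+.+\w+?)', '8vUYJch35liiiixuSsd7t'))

Pattern: zero or more of the literal '8', then 2 to 5 of a word character (lazy), then one or more of a word character; then one or more of one of [5l3] (lazy), then exactly 3 of the literal 'i' (captured as 'head'); then one or more of a literal 'n', then one or more of any character, then one or more of a word character (lazy) (captured).
Here the pattern never matches, so the call returns None, and `bool(None)` is False.

False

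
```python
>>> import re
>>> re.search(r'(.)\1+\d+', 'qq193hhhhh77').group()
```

'qq193'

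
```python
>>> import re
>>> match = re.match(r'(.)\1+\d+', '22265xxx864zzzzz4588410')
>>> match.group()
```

'22265'

A backreference is literal: `\1` must see the identical characters the first group matched.
With `match`, the pattern is implicitly anchored at the beginning.
The match spans [0:5] → '22265'.
Captured: group 1 = '2'.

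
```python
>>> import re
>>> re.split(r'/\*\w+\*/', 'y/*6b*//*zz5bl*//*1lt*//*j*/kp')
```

['y', '', '', '', 'kp']

Matches to split on: at [1:7] → '/*6b*/'; at [7:16] → '/*zz5bl*/'; at [16:23] → '/*1lt*/'; at [23:28] → '/*j*/'.
Splitting on the pattern gives 5 pieces.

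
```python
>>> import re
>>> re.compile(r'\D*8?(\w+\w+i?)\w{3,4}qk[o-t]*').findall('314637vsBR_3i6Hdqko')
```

The pattern matches zero or more of a non-digit, then optionally the literal '8'; then one or more of a word character, then one or more of a word character, then optionally the literal 'i' (captured); then 3 to 4 of a word character, then the literal 'qk', then zero or more of a character in [o-t].
Matches: at [0:19] match '314637vsBR_3i6Hdqko', group 1 = '314637vsBR_3i'.
`findall` collects group 1 from the one match (1 total).

['314637vsBR_3i']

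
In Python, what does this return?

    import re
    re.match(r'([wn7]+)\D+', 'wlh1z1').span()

(0, 3)

The pattern matches one or more of one of [wn7] (captured); then one or more of a non-digit.
`re.match` won't scan ahead — the pattern has to work from the very first character.
The match spans [0:3] → 'wlh'.
Captured: group 1 = 'w'.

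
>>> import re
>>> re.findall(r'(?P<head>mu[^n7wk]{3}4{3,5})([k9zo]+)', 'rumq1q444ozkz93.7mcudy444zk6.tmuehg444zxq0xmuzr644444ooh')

[('muehg444', 'z'), ('muzr644444', 'oo')]

This matches the literal 'mu', then exactly 3 of any character except [n7wk], then 3 to 5 of the literal '4' (captured as 'head'); then one or more of one of [k9zo] (captured).
Walking the string: at [30:39] match 'muehg444z', groups = ('muehg444', 'z'); at [43:55] match 'muzr644444oo', groups = ('muzr644444', 'oo').
Multiple groups make `findall` return tuples — one 2-tuple for each match.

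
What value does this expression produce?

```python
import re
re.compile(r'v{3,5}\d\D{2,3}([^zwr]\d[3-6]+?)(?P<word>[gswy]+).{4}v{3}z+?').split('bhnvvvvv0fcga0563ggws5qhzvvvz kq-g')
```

['bhn', 'a0563', 'ggws', ' kq-g']

The pattern matches 3 to 5 of the literal 'v', then a digit, then 2 to 3 of a non-digit; then any character except [zwr], then a digit, then one or more of a character in [3-6] (lazy) (captured); then one or more of one of [gswy] (captured as 'word'); then exactly 4 of any character, then exactly 3 of a literal 'v', then one or more of a literal 'z' (lazy).
Matches to split on: at [3:29] → 'vvvvv0fcga0563ggws5qhzvvvz'.
The group in the pattern means `split` returns the separators' captures alongside the pieces.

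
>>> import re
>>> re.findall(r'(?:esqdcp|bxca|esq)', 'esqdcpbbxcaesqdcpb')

Branches in `(...|...)` are attempted left-to-right; the first branch that allows the whole pattern to succeed is taken.
`findall` yields the raw match text (3 of them) because the pattern has no groups.

['esqdcp', 'bxca', 'esqdcp']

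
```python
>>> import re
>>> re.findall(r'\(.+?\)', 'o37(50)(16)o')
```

['(50)', '(16)']

Because the quantifier is non-greedy, it stops expanding at the earliest point where the rest of the pattern can succeed.
`findall` yields the raw match text (2 of them) because the pattern has no groups.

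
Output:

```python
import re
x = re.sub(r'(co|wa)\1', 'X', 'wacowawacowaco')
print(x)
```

`\1` is not a pattern — it's the concrete string captured by group 1, re-applied verbatim.
Matches: at [4:8] → 'wawa'.
`sub` substitutes 'X' at each match site.

wacoXcowaco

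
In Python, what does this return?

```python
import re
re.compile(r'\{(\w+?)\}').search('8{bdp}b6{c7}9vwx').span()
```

(1, 6)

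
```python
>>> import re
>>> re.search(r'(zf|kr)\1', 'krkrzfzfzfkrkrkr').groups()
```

('kr',)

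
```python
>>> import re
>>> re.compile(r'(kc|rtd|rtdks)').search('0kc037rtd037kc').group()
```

`re.search` scans for the first position where the pattern succeeds.
The match spans [1:3] → 'kc'.
Captured: group 1 = 'kc'.

'kc'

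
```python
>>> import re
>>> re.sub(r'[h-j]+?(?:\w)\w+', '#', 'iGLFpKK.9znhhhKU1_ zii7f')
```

'#.9zn# z#'

This matches one or more of a character in [h-j] (lazy); then a word character (non-capturing group); then one or more of a word character.
Matches: at [0:7] → 'iGLFpKK'; at [11:18] → 'hhhKU1_'; at [20:24] → 'ii7f'.
`sub` substitutes '#' at each match site.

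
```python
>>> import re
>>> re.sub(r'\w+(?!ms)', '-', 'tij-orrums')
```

The negative lookaround is zero-width — it rules out positions where the adjacent text would match, without consuming anything.
Matches: at [0:3] → 'tij'; at [4:10] → 'orrums'.
Each match is replaced by '-'.

'---'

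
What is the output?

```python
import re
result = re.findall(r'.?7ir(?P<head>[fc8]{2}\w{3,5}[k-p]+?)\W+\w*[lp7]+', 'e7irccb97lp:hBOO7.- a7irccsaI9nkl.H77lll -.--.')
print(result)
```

['ccb97lp', 'ccsaI9nkl']

The pattern matches optionally any character, then the literal '7ir'; then exactly 2 of one of [fc8], then 3 to 5 of a word character, then one or more of a character in [k-p] (lazy) (captured as 'head'); then one or more of a non-word character, then zero or more of a word character, then one or more of one of [lp7].
Scanning left to right: at [0:17] match 'e7irccb97lp:hBOO7', group 1 = 'ccb97lp'; at [20:40] match 'a7irccsaI9nkl.H77lll', group 1 = 'ccsaI9nkl'.
One capturing group, so `findall` returns just the captured substring from each match — 2 in all.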